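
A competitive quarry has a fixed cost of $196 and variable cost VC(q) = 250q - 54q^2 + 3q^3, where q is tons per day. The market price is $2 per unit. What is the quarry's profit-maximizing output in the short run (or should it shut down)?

Variable cost is VC = 250q - 54q^2 + 3q^3, so AVC = VC/q = 250 - 54q + 3q^2 and MC = dTC/dq = 250 - 108q + 9q^2.
AVC hits its minimum where MC = AVC, at q = 9, giving min AVC = 250 - 54·9 + 3·9^2 = $7.
P = $2 lies below min AVC = $7; no output level covers variable cost.
The firm minimizes its loss by shutting down and losing only its fixed cost of $196.

Shut down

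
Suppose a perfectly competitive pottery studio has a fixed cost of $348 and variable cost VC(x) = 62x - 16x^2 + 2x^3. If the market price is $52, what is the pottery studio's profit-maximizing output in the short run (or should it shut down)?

Produce at x = 5

From TC, MC = TC'(x) = 62 - 32x + 6x^2 and AVC = VC/x = 62 - 16x + 2x^2.
AVC is minimized where dAVC/dx = -16 + 4x = 0, at x = 4; min AVC = 62 - 16·4 + 2·4^2 = $30.
Because $52 ≥ $30, revenue can cover variable cost; the firm operates.
Solving P = MC: 10 - 32x + 6x^2 = 0 ⇒ x = 1/3 or 5. On the upward-sloping branch, x* = 5.
Check: AVC at x = 5 is $32 ≤ P, so revenue covers variable cost.
Profit = P·x − TC = 52·5 − 508 = -$248, a loss, but smaller than the $348 fixed cost the firm would lose by shutting down.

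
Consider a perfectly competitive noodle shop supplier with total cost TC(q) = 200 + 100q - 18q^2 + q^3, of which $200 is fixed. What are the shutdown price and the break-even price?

Shutdown price = $19; break-even price = $40

AVC = 100 - 18q + q^2; minimized at q = 9, giving min AVC = $19. That is the shutdown price.
ATC = 200/q + 100 - 18q + q^2. Setting dATC/dq = −200/q^2 − 18 + 2q = 0 gives q = 10 (since 2·10^3 − 18·10^2 = 200).
min ATC = 200/10 + 100 − 18·10 + 10^2 = $40. That is the break-even price.
For $19 ≤ P < $40 the firm produces at a loss; below $19 it shuts down.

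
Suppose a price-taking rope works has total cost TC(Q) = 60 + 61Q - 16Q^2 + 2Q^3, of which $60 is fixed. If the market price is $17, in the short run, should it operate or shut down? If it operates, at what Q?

Shut down

Variable cost is VC = 61Q - 16Q^2 + 2Q^3, so AVC = VC/Q = 61 - 16Q + 2Q^2 and MC = dTC/dQ = 61 - 32Q + 6Q^2.
AVC is minimized where dAVC/dQ = -16 + 4Q = 0, at Q = 4; min AVC = 61 - 16·4 + 2·4^2 = $29.
Since P = $17 < min AVC = $29, price fails to cover variable cost at any output.
The firm minimizes its loss by shutting down and losing only its fixed cost of $60.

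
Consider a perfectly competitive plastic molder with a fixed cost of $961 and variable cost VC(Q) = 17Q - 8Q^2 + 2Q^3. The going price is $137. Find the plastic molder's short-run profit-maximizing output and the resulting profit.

Profit = -$385 at Q = 6

AVC = 17 - 8Q + 2Q^2 has its minimum $9 at Q = 2; price $137 clears that bar, so the firm operates.
MC = 17 - 16Q + 6Q^2. Setting P = MC and taking the root on the rising branch gives Q* = 6.
TR = 137·6 = 822. TC = 961 + 246 = 1207. Profit = 822 − 1207 = -$385.
By producing, the firm covers all variable cost plus $576 of fixed cost; shutting down would lose the full $961.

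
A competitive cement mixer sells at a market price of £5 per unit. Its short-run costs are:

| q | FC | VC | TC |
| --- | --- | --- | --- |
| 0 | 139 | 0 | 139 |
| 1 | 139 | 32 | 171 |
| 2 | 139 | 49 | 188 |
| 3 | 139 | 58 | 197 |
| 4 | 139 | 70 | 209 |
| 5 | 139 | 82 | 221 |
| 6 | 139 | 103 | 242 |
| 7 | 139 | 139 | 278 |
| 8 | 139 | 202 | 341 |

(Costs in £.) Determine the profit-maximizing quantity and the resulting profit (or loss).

Tabulate TR − TC: q=0: -139; q=1: -166; q=2: -178; q=3: -182; q=4: -189; q=5: -196; q=6: -212; q=7: -243; q=8: -301.
Profit is highest at q = 0. Equivalently, the lowest AVC in the table is 82/5 ≈ £16.40 at q = 5, and P = £5 falls below it — price never covers variable cost, so the firm shuts down and loses only its fixed cost.

q = 0 (shut down); profit = -£139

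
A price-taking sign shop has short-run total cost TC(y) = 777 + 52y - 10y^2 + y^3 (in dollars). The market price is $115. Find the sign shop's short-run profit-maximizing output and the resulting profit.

Profit = -$129 at y = 9

AVC = 52 - 10y + y^2 has its minimum $27 at y = 5; price $115 clears that bar, so the firm operates.
With MC = 52 - 20y + 3y^2, P = MC on the upward-sloping part at y* = 9.
TR = 115·9 = 1035. TC = 777 + 387 = 1164. Profit = 1035 − 1164 = -$129.
That loss of $129 beats the $777 the firm would lose by shutting down; producing recovers $648 of fixed cost.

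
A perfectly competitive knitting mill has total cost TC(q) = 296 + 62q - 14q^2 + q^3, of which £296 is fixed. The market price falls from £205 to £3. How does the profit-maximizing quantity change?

AVC = 62 - 14q + q^2, minimized at q = 7 where min AVC = £13. MC = 62 - 28q + 3q^2.
With P = £205 above the shutdown price, P = MC gives q = 13.
At P = £3 < min AVC = £13, price no longer covers variable cost at any output, so the firm shuts down: q = 0.

Output falls from 13 to 0 (the firm shuts down)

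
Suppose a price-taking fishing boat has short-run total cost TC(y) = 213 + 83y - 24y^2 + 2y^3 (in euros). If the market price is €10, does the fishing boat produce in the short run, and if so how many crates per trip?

Strip out fixed cost: VC = 83y - 24y^2 + 2y^3. Then AVC = 83 - 24y + 2y^2 and MC = 83 - 48y + 6y^2.
AVC hits its minimum where MC = AVC, at y = 6, giving min AVC = 83 - 24·6 + 2·6^2 = €11.
P = €10 lies below min AVC = €11; no output level covers variable cost.
Best response: produce nothing and absorb the €213 fixed cost.

Shut down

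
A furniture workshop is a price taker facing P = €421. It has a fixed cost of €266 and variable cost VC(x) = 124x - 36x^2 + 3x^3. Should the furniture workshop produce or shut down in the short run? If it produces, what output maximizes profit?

From TC, MC = TC'(x) = 124 - 72x + 9x^2 and AVC = VC/x = 124 - 36x + 3x^2.
AVC is minimized where dAVC/dx = -36 + 6x = 0, at x = 6; min AVC = 124 - 36·6 + 3·6^2 = €16.
Because €421 ≥ €16, revenue can cover variable cost; the firm operates.
Solving P = MC: -297 - 72x + 9x^2 = 0 ⇒ x = -3 or 11. On the upward-sloping branch, x* = 11.
Check: AVC at x = 11 is €91 ≤ P, so revenue covers variable cost.
Profit = P·x − TC = 421·11 − 1267 = €3364.

Produce at x = 11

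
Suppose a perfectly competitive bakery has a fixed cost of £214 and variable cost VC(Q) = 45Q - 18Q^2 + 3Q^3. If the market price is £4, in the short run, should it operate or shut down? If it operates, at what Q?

Shut down

Variable cost is VC = 45Q - 18Q^2 + 3Q^3, so AVC = VC/Q = 45 - 18Q + 3Q^2 and MC = dTC/dQ = 45 - 36Q + 9Q^2.
AVC is minimized where dAVC/dQ = -18 + 6Q = 0, at Q = 3; min AVC = 45 - 18·3 + 3·3^2 = £18.
P = £4 lies below min AVC = £18; no output level covers variable cost.
Shutting down limits the loss to fixed cost, £214.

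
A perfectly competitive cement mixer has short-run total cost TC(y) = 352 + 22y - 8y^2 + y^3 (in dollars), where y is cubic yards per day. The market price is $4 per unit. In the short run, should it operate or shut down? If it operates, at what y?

Shut down

Variable cost is VC = 22y - 8y^2 + y^3, so AVC = VC/y = 22 - 8y + y^2 and MC = dTC/dy = 22 - 16y + 3y^2.
AVC hits its minimum where MC = AVC, at y = 4, giving min AVC = 22 - 8·4 + 4^2 = $6.
Since P = $4 < min AVC = $6, price fails to cover variable cost at any output.
Shutting down limits the loss to fixed cost, $352.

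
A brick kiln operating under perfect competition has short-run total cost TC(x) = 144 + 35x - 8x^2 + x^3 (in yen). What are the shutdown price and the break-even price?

AVC = 35 - 8x + x^2; minimized at x = 4, giving min AVC = ¥19. That is the shutdown price.
ATC = 144/x + 35 - 8x + x^2. Setting dATC/dx = −144/x^2 − 8 + 2x = 0 gives x = 6 (since 2·6^3 − 8·6^2 = 144).
min ATC = 144/6 + 35 − 8·6 + 6^2 = ¥47. That is the break-even price.
Between these two prices the firm operates at a loss; above ¥47 it earns a profit.

Shutdown price = ¥19; break-even price = ¥47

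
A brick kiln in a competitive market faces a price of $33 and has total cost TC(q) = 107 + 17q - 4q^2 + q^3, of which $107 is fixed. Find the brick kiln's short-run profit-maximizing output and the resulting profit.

AVC = 17 - 4q + q^2; min AVC = $13 at q = 2. Since P = $33 ≥ min AVC, the firm produces.
With MC = 17 - 8q + 3q^2, P = MC on the upward-sloping part at q* = 4.
TR = 33·4 = 132. TC = 107 + 68 = 175. Profit = 132 − 175 = -$43.
That loss of $43 beats the $107 the firm would lose by shutting down; producing recovers $64 of fixed cost.

Profit = -$43 at q = 4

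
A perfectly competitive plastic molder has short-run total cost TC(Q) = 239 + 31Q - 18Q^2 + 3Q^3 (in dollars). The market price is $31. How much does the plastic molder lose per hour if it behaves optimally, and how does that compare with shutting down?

Profit = -$143 at Q = 4

AVC = 31 - 18Q + 3Q^2; min AVC = $4 at Q = 3. Since P = $31 ≥ min AVC, the firm produces.
With MC = 31 - 36Q + 9Q^2, P = MC on the upward-sloping part at Q* = 4.
TR = 31·4 = 124. TC = 239 + 28 = 267. Profit = 124 − 267 = -$143.
By producing, the firm covers all variable cost plus $96 of fixed cost; shutting down would lose the full $239.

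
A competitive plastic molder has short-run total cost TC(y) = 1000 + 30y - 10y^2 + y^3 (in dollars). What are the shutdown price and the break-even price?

Shutdown price = min AVC. AVC = 30 - 10y + y^2, with vertex at y = 5 and minimum $5.
ATC = 1000/y + 30 - 10y + y^2. Setting dATC/dy = −1000/y^2 − 10 + 2y = 0 gives y = 10 (since 2·10^3 − 10·10^2 = 1000).
min ATC = 1000/10 + 30 − 10·10 + 10^2 = $130. That is the break-even price.
For $5 ≤ P < $130 the firm produces at a loss; below $5 it shuts down.

Shutdown price = $5; break-even price = $130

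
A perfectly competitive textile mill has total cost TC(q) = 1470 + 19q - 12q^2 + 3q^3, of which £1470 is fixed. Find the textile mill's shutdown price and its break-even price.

Shutdown price = min AVC. AVC = 19 - 12q + 3q^2, with vertex at q = 2 and minimum £7.
ATC = 1470/q + 19 - 12q + 3q^2. Setting dATC/dq = −1470/q^2 − 12 + 6q = 0 gives q = 7 (since 6·7^3 − 12·7^2 = 1470).
min ATC = 1470/7 + 19 − 12·7 + 3·7^2 = £292. That is the break-even price.
Between these two prices the firm operates at a loss; above £292 it earns a profit.

Shutdown price = £7; break-even price = £292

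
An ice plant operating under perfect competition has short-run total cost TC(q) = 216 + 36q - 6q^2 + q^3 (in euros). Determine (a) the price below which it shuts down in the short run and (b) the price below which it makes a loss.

Shutdown price = €27; break-even price = €72

Shutdown price = min AVC. AVC = 36 - 6q + q^2, with vertex at q = 3 and minimum €27.
ATC = 216/q + 36 - 6q + q^2. Setting dATC/dq = −216/q^2 − 6 + 2q = 0 gives q = 6 (since 2·6^3 − 6·6^2 = 216).
min ATC = 216/6 + 36 − 6·6 + 6^2 = €72. That is the break-even price.
Between these two prices the firm operates at a loss; above €72 it earns a profit.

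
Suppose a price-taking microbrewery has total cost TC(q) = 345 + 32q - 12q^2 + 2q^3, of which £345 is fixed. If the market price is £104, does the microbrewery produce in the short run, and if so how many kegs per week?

Produce at q = 6

Strip out fixed cost: VC = 32q - 12q^2 + 2q^3. Then AVC = 32 - 12q + 2q^2 and MC = 32 - 24q + 6q^2.
The AVC parabola has its vertex at q = 12/4 = 3, where AVC = 32 - 12·3 + 2·3^2 = £14.
Because £104 ≥ £14, revenue can cover variable cost; the firm operates.
P = MC gives -72 - 24q + 6q^2 = 0, with roots -2 and 6. Take the larger (rising MC): q* = 6.
Check: AVC at q = 6 is £32 ≤ P, so revenue covers variable cost.
Profit = P·q − TC = 104·6 − 537 = £87.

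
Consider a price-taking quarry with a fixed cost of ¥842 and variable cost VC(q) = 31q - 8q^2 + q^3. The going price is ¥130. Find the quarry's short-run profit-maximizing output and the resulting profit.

AVC = 31 - 8q + q^2; min AVC = ¥15 at q = 4. Since P = ¥130 ≥ min AVC, the firm produces.
With MC = 31 - 16q + 3q^2, P = MC on the upward-sloping part at q* = 9.
TR = 130·9 = 1170. TC = 842 + 360 = 1202. Profit = 1170 − 1202 = -¥32.
That loss of ¥32 beats the ¥842 the firm would lose by shutting down; producing recovers ¥810 of fixed cost.

Profit = -¥32 at q = 9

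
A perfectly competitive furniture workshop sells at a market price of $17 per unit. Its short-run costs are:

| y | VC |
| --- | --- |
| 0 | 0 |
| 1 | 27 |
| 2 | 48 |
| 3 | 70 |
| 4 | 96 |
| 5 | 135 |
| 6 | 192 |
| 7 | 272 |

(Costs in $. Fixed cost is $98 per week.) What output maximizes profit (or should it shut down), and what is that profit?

Tabulate TR − TC: y=0: -98; y=1: -108; y=2: -112; y=3: -117; y=4: -126; y=5: -148; y=6: -188; y=7: -251.
Profit is highest at y = 0. Equivalently, the lowest AVC in the table is 70/3 ≈ $23.33 at y = 3, and P = $17 falls below it — price never covers variable cost, so the firm shuts down and loses only its fixed cost.

y = 0 (shut down); profit = -$98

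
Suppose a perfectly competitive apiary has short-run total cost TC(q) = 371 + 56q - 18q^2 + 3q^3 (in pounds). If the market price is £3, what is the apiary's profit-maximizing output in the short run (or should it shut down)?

Strip out fixed cost: VC = 56q - 18q^2 + 3q^3. Then AVC = 56 - 18q + 3q^2 and MC = 56 - 36q + 9q^2.
AVC hits its minimum where MC = AVC, at q = 3, giving min AVC = 56 - 18·3 + 3·3^2 = £29.
Since P = £3 < min AVC = £29, price fails to cover variable cost at any output.
The firm minimizes its loss by shutting down and losing only its fixed cost of £371.

Shut down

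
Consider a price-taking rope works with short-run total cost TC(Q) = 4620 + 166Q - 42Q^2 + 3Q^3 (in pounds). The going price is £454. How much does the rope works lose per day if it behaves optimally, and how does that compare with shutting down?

AVC = 166 - 42Q + 3Q^2 has its minimum £19 at Q = 7; price £454 clears that bar, so the firm operates.
With MC = 166 - 84Q + 9Q^2, P = MC on the upward-sloping part at Q* = 12.
TR = 454·12 = 5448. TC = 4620 + 1128 = 5748. Profit = 5448 − 5748 = -£300.
Shutting down would mean losing the fixed cost of £4620, so operating at a loss of £300 is better by £4320.

Profit = -£300 at Q = 12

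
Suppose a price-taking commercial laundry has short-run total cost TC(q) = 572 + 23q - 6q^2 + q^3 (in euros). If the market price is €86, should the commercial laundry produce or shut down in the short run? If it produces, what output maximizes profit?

Strip out fixed cost: VC = 23q - 6q^2 + q^3. Then AVC = 23 - 6q + q^2 and MC = 23 - 12q + 3q^2.
The AVC parabola has its vertex at q = 6/2 = 3, where AVC = 23 - 6·3 + 3^2 = €14.
Since P = €86 ≥ min AVC = €14, price covers variable cost and the firm should produce.
P = MC gives -63 - 12q + 3q^2 = 0, with roots -3 and 7. Take the larger (rising MC): q* = 7.
Check: AVC at q = 7 is €30 ≤ P, so revenue covers variable cost.
Profit = P·q − TC = 86·7 − 782 = -€180, a loss, but smaller than the €572 fixed cost the firm would lose by shutting down.

Produce at q = 7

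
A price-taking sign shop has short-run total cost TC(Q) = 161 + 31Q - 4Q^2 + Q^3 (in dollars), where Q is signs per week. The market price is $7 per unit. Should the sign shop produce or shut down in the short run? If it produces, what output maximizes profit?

Shut down

From TC, MC = TC'(Q) = 31 - 8Q + 3Q^2 and AVC = VC/Q = 31 - 4Q + Q^2.
The AVC parabola has its vertex at Q = 4/2 = 2, where AVC = 31 - 4·2 + 2^2 = $27.
Since P = $7 < min AVC = $27, price fails to cover variable cost at any output.
Best response: produce nothing and absorb the $161 fixed cost.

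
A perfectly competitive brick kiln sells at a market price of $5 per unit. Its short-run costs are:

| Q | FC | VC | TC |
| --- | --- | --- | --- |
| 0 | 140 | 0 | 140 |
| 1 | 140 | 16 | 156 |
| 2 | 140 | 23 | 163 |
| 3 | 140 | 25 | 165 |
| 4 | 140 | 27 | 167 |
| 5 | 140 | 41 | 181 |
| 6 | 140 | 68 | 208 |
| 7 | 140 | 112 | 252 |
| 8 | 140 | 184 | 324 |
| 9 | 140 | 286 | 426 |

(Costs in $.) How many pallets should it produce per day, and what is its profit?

Compute π = P·Q − TC at each output: Q=0: -140; Q=1: -151; Q=2: -153; Q=3: -150; Q=4: -147; Q=5: -156; Q=6: -178; Q=7: -217; Q=8: -284; Q=9: -381.
Profit is highest at Q = 0. Equivalently, the lowest AVC in the table is 27/4 ≈ $6.75 at Q = 4, and P = $5 falls below it — price never covers variable cost, so the firm shuts down and loses only its fixed cost.

Q = 0 (shut down); profit = -$140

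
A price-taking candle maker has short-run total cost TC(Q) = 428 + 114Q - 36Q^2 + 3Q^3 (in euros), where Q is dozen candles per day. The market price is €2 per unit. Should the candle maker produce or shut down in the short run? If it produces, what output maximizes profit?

Shut down

Strip out fixed cost: VC = 114Q - 36Q^2 + 3Q^3. Then AVC = 114 - 36Q + 3Q^2 and MC = 114 - 72Q + 9Q^2.
The AVC parabola has its vertex at Q = 36/6 = 6, where AVC = 114 - 36·6 + 3·6^2 = €6.
With P < min AVC (€2 < €6), every unit sold adds to the loss.
Best response: produce nothing and absorb the €428 fixed cost.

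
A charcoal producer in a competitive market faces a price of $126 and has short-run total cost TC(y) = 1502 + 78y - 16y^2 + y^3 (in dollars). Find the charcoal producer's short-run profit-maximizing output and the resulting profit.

Profit = -$350 at y = 12

AVC = 78 - 16y + y^2 has its minimum $14 at y = 8; price $126 clears that bar, so the firm operates.
With MC = 78 - 32y + 3y^2, P = MC on the upward-sloping part at y* = 12.
TR = 126·12 = 1512. TC = 1502 + 360 = 1862. Profit = 1512 − 1862 = -$350.
That loss of $350 beats the $1502 the firm would lose by shutting down; producing recovers $1152 of fixed cost.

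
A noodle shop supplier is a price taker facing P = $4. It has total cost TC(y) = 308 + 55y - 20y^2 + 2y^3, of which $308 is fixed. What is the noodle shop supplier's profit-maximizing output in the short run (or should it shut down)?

Shut down

Variable cost is VC = 55y - 20y^2 + 2y^3, so AVC = VC/y = 55 - 20y + 2y^2 and MC = dTC/dy = 55 - 40y + 6y^2.
The AVC parabola has its vertex at y = 20/4 = 5, where AVC = 55 - 20·5 + 2·5^2 = $5.
With P < min AVC ($4 < $5), every unit sold adds to the loss.
The firm minimizes its loss by shutting down and losing only its fixed cost of $308.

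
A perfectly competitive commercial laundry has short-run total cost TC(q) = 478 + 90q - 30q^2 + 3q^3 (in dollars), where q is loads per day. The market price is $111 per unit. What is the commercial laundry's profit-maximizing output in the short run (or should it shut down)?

Produce at q = 7

From TC, MC = TC'(q) = 90 - 60q + 9q^2 and AVC = VC/q = 90 - 30q + 3q^2.
The AVC parabola has its vertex at q = 30/6 = 5, where AVC = 90 - 30·5 + 3·5^2 = $15.
P = $111 exceeds min AVC = $15, so the firm stays open.
Set P = MC: 111 = 90 - 60q + 9q^2 → -21 - 60q + 9q^2 = 0. The roots are q = -1/3 and q = 7; the profit-maximizing output is on the rising part of MC, so q* = 7.
Check: AVC at q = 7 is $27 ≤ P, so revenue covers variable cost.
Profit = P·q − TC = 111·7 − 667 = $110.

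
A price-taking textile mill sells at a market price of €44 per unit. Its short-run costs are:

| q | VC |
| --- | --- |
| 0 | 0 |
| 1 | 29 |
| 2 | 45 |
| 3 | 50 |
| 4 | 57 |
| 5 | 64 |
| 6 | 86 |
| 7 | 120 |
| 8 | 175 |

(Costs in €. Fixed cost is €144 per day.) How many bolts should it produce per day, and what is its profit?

q = 7; profit = €44

Tabulate TR − TC: q=0: -144; q=1: -129; q=2: -101; q=3: -62; q=4: -25; q=5: 12; q=6: 34; q=7: 44; q=8: 33.
Profit is maximized at q = 7. AVC there is 120/7 = €17.14 ≤ P, so producing beats shutting down (which would give -€144).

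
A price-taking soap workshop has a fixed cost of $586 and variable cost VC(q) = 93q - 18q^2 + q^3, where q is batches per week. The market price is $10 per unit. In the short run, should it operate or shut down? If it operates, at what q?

Shut down

Variable cost is VC = 93q - 18q^2 + q^3, so AVC = VC/q = 93 - 18q + q^2 and MC = dTC/dq = 93 - 36q + 3q^2.
AVC hits its minimum where MC = AVC, at q = 9, giving min AVC = 93 - 18·9 + 9^2 = $12.
With P < min AVC ($10 < $12), every unit sold adds to the loss.
Best response: produce nothing and absorb the $586 fixed cost.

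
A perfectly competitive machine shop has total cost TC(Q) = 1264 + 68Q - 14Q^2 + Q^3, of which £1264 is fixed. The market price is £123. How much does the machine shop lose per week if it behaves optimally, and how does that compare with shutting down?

Profit = -£296 at Q = 11

AVC = 68 - 14Q + Q^2 has its minimum £19 at Q = 7; price £123 clears that bar, so the firm operates.
MC = 68 - 28Q + 3Q^2. Setting P = MC and taking the root on the rising branch gives Q* = 11.
TR = 123·11 = 1353. TC = 1264 + 385 = 1649. Profit = 1353 − 1649 = -£296.
By producing, the firm covers all variable cost plus £968 of fixed cost; shutting down would lose the full £1264.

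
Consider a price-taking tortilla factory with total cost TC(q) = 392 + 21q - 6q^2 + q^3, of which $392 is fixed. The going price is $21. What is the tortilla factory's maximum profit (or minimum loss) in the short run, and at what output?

AVC = 21 - 6q + q^2; min AVC = $12 at q = 3. Since P = $21 ≥ min AVC, the firm produces.
With MC = 21 - 12q + 3q^2, P = MC on the upward-sloping part at q* = 4.
TR = 21·4 = 84. TC = 392 + 52 = 444. Profit = 84 − 444 = -$360.
Shutting down would mean losing the fixed cost of $392, so operating at a loss of $360 is better by $32.

Profit = -$360 at q = 4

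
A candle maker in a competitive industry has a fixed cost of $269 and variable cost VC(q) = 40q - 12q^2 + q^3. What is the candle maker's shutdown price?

The shutdown price is the minimum of AVC. VC = 40q - 12q^2 + q^3, so AVC = 40 - 12q + q^2.
At the minimum of AVC, MC = AVC. MC = 40 - 24q + 3q^2; setting MC = AVC gives 2q^2 - 12q = 0, so q = 6. min AVC = 4.
For P < $4 the firm produces nothing.

$4 per unit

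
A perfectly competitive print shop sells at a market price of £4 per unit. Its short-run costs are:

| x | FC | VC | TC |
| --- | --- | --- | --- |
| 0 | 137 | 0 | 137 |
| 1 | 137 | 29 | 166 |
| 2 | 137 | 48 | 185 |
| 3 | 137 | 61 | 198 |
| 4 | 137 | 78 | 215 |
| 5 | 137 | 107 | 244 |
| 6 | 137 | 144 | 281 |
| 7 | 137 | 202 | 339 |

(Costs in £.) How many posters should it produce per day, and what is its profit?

x = 0 (shut down); profit = -£137

Tabulate TR − TC: x=0: -137; x=1: -162; x=2: -177; x=3: -186; x=4: -199; x=5: -224; x=6: -257; x=7: -311.
Profit is highest at x = 0. Equivalently, the lowest AVC in the table is 78/4 ≈ £19.50 at x = 4, and P = £4 falls below it — price never covers variable cost, so the firm shuts down and loses only its fixed cost.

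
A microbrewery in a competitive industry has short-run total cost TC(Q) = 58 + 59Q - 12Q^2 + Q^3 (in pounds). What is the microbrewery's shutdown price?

£23 per unit

The shutdown price is the minimum of AVC. VC = 59Q - 12Q^2 + Q^3, so AVC = 59 - 12Q + Q^2.
dAVC/dQ = -12 + 2Q = 0 gives Q = 6. min AVC = 59 - 12·6 + 6^2 = 23.
The firm shuts down for any P below £23.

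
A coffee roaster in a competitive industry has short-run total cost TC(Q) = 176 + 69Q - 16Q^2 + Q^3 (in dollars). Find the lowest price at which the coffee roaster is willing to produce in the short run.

$5 per unit

The shutdown price is the minimum of AVC. VC = 69Q - 16Q^2 + Q^3, so AVC = 69 - 16Q + Q^2.
At the minimum of AVC, MC = AVC. MC = 69 - 32Q + 3Q^2; setting MC = AVC gives 2Q^2 - 16Q = 0, so Q = 8. min AVC = 5.
So the shutdown price is $5.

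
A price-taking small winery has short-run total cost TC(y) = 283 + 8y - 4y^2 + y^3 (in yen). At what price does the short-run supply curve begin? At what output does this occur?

¥4 per unit, at y = 2

The shutdown price is the minimum of AVC. VC = 8y - 4y^2 + y^3, so AVC = 8 - 4y + y^2.
dAVC/dy = -4 + 2y = 0 gives y = 2. min AVC = 8 - 4·2 + 2^2 = 4.
For P < ¥4 the firm produces nothing.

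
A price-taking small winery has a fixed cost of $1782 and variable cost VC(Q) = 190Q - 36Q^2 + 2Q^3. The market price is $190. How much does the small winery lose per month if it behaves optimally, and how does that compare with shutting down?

AVC = 190 - 36Q + 2Q^2 has its minimum $28 at Q = 9; price $190 clears that bar, so the firm operates.
MC = 190 - 72Q + 6Q^2. Setting P = MC and taking the root on the rising branch gives Q* = 12.
TR = 190·12 = 2280. TC = 1782 + 552 = 2334. Profit = 2280 − 2334 = -$54.
That loss of $54 beats the $1782 the firm would lose by shutting down; producing recovers $1728 of fixed cost.

Profit = -$54 at Q = 12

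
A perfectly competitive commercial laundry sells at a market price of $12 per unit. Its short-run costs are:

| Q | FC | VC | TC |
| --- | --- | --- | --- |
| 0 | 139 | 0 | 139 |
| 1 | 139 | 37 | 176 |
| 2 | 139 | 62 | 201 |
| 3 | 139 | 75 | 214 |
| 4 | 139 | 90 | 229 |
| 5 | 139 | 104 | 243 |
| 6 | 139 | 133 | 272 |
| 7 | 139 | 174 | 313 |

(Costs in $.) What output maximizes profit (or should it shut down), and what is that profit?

Q = 0 (shut down); profit = -$139

Compute π = P·Q − TC at each output: Q=0: -139; Q=1: -164; Q=2: -177; Q=3: -178; Q=4: -181; Q=5: -183; Q=6: -200; Q=7: -229.
Profit is highest at Q = 0. Equivalently, the lowest AVC in the table is 104/5 ≈ $20.80 at Q = 5, and P = $12 falls below it — price never covers variable cost, so the firm shuts down and loses only its fixed cost.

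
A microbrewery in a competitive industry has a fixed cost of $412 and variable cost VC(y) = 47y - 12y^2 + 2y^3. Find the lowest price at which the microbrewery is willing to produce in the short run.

$29 per unit

The firm shuts down when price falls below the minimum of average variable cost. AVC = VC/y = 47 - 12y + 2y^2.
dAVC/dy = -12 + 4y = 0 gives y = 3. min AVC = 47 - 12·3 + 2·3^2 = 29.
So the shutdown price is $29.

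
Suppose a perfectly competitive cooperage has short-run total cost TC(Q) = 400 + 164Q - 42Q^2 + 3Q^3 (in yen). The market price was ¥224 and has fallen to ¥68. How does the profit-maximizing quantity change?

Output falls from 10 to 8

AVC = 164 - 42Q + 3Q^2, minimized at Q = 7 where min AVC = ¥17. MC = 164 - 84Q + 9Q^2.
At P = ¥224 ≥ min AVC, set P = MC on the rising branch: Q = 10.
At P = ¥68 ≥ min AVC, set P = MC: Q = 8. The firm stays open but cuts output.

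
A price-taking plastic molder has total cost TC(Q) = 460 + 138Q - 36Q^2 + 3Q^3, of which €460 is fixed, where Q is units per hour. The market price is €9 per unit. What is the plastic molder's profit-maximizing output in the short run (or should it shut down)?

From TC, MC = TC'(Q) = 138 - 72Q + 9Q^2 and AVC = VC/Q = 138 - 36Q + 3Q^2.
AVC is minimized where dAVC/dQ = -36 + 6Q = 0, at Q = 6; min AVC = 138 - 36·6 + 3·6^2 = €30.
Since P = €9 < min AVC = €30, price fails to cover variable cost at any output.
The firm minimizes its loss by shutting down and losing only its fixed cost of €460.

Shut down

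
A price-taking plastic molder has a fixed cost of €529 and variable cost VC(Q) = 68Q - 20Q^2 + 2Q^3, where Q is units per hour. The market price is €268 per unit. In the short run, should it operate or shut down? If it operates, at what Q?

Produce at Q = 10

Strip out fixed cost: VC = 68Q - 20Q^2 + 2Q^3. Then AVC = 68 - 20Q + 2Q^2 and MC = 68 - 40Q + 6Q^2.
The AVC parabola has its vertex at Q = 20/4 = 5, where AVC = 68 - 20·5 + 2·5^2 = €18.
Because €268 ≥ €18, revenue can cover variable cost; the firm operates.
P = MC gives -200 - 40Q + 6Q^2 = 0, with roots -10/3 and 10. Take the larger (rising MC): Q* = 10.
Check: AVC at Q = 10 is €68 ≤ P, so revenue covers variable cost.
Profit = P·Q − TC = 268·10 − 1209 = €1471.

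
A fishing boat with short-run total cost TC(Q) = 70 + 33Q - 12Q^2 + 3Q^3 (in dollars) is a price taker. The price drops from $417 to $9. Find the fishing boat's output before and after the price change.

Output falls from 8 to 0 (the firm shuts down)

MC = 33 - 24Q + 9Q^2; the shutdown threshold is min AVC = $21 (at Q = 2).
With P = $417 above the shutdown price, P = MC gives Q = 8.
At P = $9 < min AVC = $21, price no longer covers variable cost at any output, so the firm shuts down: Q = 0.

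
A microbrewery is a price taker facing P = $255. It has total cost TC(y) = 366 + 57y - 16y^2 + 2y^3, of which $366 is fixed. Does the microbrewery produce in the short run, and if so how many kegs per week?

Produce at y = 9

Variable cost is VC = 57y - 16y^2 + 2y^3, so AVC = VC/y = 57 - 16y + 2y^2 and MC = dTC/dy = 57 - 32y + 6y^2.
The AVC parabola has its vertex at y = 16/4 = 4, where AVC = 57 - 16·4 + 2·4^2 = $25.
Since P = $255 ≥ min AVC = $25, price covers variable cost and the firm should produce.
Set P = MC: 255 = 57 - 32y + 6y^2 → -198 - 32y + 6y^2 = 0. The roots are y = -11/3 and y = 9; the profit-maximizing output is on the rising part of MC, so y* = 9.
Check: AVC at y = 9 is $75 ≤ P, so revenue covers variable cost.
Profit = P·y − TC = 255·9 − 1041 = $1254.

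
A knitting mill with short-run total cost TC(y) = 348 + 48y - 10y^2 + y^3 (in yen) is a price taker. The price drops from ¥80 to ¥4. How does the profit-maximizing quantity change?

Output falls from 8 to 0 (the firm shuts down)

MC = 48 - 20y + 3y^2; the shutdown threshold is min AVC = ¥23 (at y = 5).
At P = ¥80 ≥ min AVC, set P = MC on the rising branch: y = 8.
At P = ¥4 < min AVC = ¥23, price no longer covers variable cost at any output, so the firm shuts down: y = 0.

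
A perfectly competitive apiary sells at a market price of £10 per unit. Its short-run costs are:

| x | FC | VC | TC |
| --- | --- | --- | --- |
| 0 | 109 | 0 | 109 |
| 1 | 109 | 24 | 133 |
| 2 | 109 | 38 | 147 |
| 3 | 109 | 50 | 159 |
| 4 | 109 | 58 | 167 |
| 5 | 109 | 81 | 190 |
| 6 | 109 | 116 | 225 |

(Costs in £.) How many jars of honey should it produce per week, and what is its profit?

x = 0 (shut down); profit = -£109

Compute π = P·x − TC at each output: x=0: -109; x=1: -123; x=2: -127; x=3: -129; x=4: -127; x=5: -140; x=6: -165.
Profit is highest at x = 0. Equivalently, the lowest AVC in the table is 58/4 ≈ £14.50 at x = 4, and P = £10 falls below it — price never covers variable cost, so the firm shuts down and loses only its fixed cost.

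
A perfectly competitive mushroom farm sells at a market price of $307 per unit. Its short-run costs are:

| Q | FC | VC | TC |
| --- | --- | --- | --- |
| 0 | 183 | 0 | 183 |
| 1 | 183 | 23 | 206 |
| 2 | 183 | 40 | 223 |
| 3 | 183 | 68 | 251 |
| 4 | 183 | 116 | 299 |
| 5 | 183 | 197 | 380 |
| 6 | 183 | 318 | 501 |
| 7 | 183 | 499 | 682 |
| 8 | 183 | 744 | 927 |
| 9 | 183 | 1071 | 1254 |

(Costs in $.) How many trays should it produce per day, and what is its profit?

Q = 8; profit = $1529

Profit at each row (π = 307Q − TC): Q=0: -183; Q=1: 101; Q=2: 391; Q=3: 670; Q=4: 929; Q=5: 1155; Q=6: 1341; Q=7: 1467; Q=8: 1529; Q=9: 1509.
Profit is maximized at Q = 8. AVC there is 744/8 = $93 ≤ P, so producing beats shutting down (which would give -$183).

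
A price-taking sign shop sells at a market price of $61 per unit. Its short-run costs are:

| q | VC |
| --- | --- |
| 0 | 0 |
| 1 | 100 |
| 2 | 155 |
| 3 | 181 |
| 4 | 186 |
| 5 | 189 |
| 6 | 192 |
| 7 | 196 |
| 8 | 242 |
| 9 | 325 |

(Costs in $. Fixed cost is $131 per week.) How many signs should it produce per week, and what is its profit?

q = 8; profit = $115

Compute π = P·q − TC at each output: q=0: -131; q=1: -170; q=2: -164; q=3: -129; q=4: -73; q=5: -15; q=6: 43; q=7: 100; q=8: 115; q=9: 93.
Profit is maximized at q = 8. AVC there is 242/8 = $30.25 ≤ P, so producing beats shutting down (which would give -$131).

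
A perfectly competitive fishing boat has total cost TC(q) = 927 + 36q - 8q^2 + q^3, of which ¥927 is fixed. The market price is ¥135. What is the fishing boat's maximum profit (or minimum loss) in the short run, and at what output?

Profit = -¥117 at q = 9

AVC = 36 - 8q + q^2 has its minimum ¥20 at q = 4; price ¥135 clears that bar, so the firm operates.
With MC = 36 - 16q + 3q^2, P = MC on the upward-sloping part at q* = 9.
TR = 135·9 = 1215. TC = 927 + 405 = 1332. Profit = 1215 − 1332 = -¥117.
By producing, the firm covers all variable cost plus ¥810 of fixed cost; shutting down would lose the full ¥927.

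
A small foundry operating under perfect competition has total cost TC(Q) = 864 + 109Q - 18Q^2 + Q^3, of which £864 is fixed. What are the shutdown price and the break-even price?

AVC = 109 - 18Q + Q^2; minimized at Q = 9, giving min AVC = £28. That is the shutdown price.
ATC = 864/Q + 109 - 18Q + Q^2. Setting dATC/dQ = −864/Q^2 − 18 + 2Q = 0 gives Q = 12 (since 2·12^3 − 18·12^2 = 864).
min ATC = 864/12 + 109 − 18·12 + 12^2 = £109. That is the break-even price.
Between these two prices the firm operates at a loss; above £109 it earns a profit.

Shutdown price = £28; break-even price = £109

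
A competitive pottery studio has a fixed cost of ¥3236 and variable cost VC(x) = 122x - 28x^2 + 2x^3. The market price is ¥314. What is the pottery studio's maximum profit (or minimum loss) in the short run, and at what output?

AVC = 122 - 28x + 2x^2 has its minimum ¥24 at x = 7; price ¥314 clears that bar, so the firm operates.
MC = 122 - 56x + 6x^2. Setting P = MC and taking the root on the rising branch gives x* = 12.
TR = 314·12 = 3768. TC = 3236 + 888 = 4124. Profit = 3768 − 4124 = -¥356.
Shutting down would mean losing the fixed cost of ¥3236, so operating at a loss of ¥356 is better by ¥2880.

Profit = -¥356 at x = 12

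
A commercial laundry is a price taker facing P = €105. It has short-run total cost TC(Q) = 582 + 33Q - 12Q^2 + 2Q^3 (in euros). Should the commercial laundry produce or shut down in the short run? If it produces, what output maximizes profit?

Produce at Q = 6

From TC, MC = TC'(Q) = 33 - 24Q + 6Q^2 and AVC = VC/Q = 33 - 12Q + 2Q^2.
AVC is minimized where dAVC/dQ = -12 + 4Q = 0, at Q = 3; min AVC = 33 - 12·3 + 2·3^2 = €15.
Because €105 ≥ €15, revenue can cover variable cost; the firm operates.
P = MC gives -72 - 24Q + 6Q^2 = 0, with roots -2 and 6. Take the larger (rising MC): Q* = 6.
Check: AVC at Q = 6 is €33 ≤ P, so revenue covers variable cost.
Profit = P·Q − TC = 105·6 − 780 = -€150, a loss, but smaller than the €582 fixed cost the firm would lose by shutting down.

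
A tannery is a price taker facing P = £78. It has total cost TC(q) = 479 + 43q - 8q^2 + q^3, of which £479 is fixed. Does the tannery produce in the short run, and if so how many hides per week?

Produce at q = 7

Variable cost is VC = 43q - 8q^2 + q^3, so AVC = VC/q = 43 - 8q + q^2 and MC = dTC/dq = 43 - 16q + 3q^2.
AVC is minimized where dAVC/dq = -8 + 2q = 0, at q = 4; min AVC = 43 - 8·4 + 4^2 = £27.
P = £78 exceeds min AVC = £27, so the firm stays open.
P = MC gives -35 - 16q + 3q^2 = 0, with roots -5/3 and 7. Take the larger (rising MC): q* = 7.
Check: AVC at q = 7 is £36 ≤ P, so revenue covers variable cost.
Profit = P·q − TC = 78·7 − 731 = -£185, a loss, but smaller than the £479 fixed cost the firm would lose by shutting down.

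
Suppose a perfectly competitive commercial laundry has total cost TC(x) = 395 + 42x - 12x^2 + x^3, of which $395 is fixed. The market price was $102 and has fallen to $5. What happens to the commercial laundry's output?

Output falls from 10 to 0 (the firm shuts down)

AVC = 42 - 12x + x^2, minimized at x = 6 where min AVC = $6. MC = 42 - 24x + 3x^2.
With P = $102 above the shutdown price, P = MC gives x = 10.
At P = $5 < min AVC = $6, price no longer covers variable cost at any output, so the firm shuts down: x = 0.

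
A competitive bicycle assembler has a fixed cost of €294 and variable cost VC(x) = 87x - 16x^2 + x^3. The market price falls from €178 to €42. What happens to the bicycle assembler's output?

AVC = 87 - 16x + x^2, minimized at x = 8 where min AVC = €23. MC = 87 - 32x + 3x^2.
At P = €178 ≥ min AVC, set P = MC on the rising branch: x = 13.
At P = €42 ≥ min AVC, set P = MC: x = 9. The firm stays open but cuts output.

Output falls from 13 to 9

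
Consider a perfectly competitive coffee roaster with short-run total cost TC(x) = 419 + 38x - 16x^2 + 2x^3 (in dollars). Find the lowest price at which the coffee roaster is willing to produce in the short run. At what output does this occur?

Short-run supply begins at min AVC. From VC = 38x - 16x^2 + 2x^3, AVC = 38 - 16x + 2x^2.
At the minimum of AVC, MC = AVC. MC = 38 - 32x + 6x^2; setting MC = AVC gives 4x^2 - 16x = 0, so x = 4. min AVC = 6.
So the shutdown price is $6.

$6 per unit, at x = 4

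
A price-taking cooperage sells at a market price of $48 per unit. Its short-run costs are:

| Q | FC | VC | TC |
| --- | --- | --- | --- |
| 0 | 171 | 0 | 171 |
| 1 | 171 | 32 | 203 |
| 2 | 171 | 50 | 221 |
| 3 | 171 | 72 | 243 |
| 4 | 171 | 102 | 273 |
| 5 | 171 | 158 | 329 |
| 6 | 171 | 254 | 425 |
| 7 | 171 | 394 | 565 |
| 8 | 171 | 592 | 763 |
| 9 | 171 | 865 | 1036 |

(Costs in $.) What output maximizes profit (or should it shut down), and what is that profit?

Profit at each row (π = 48Q − TC): Q=0: -171; Q=1: -155; Q=2: -125; Q=3: -99; Q=4: -81; Q=5: -89; Q=6: -137; Q=7: -229; Q=8: -379; Q=9: -604.
Profit is maximized at Q = 4. AVC there is 102/4 = $25.50 ≤ P, so producing beats shutting down (which would give -$171).

Q = 4; profit = -$81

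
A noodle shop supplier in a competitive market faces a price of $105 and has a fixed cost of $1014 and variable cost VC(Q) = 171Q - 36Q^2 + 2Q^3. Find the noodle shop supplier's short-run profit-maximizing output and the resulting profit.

AVC = 171 - 36Q + 2Q^2; min AVC = $9 at Q = 9. Since P = $105 ≥ min AVC, the firm produces.
MC = 171 - 72Q + 6Q^2. Setting P = MC and taking the root on the rising branch gives Q* = 11.
TR = 105·11 = 1155. TC = 1014 + 187 = 1201. Profit = 1155 − 1201 = -$46.
Shutting down would mean losing the fixed cost of $1014, so operating at a loss of $46 is better by $968.

Profit = -$46 at Q = 11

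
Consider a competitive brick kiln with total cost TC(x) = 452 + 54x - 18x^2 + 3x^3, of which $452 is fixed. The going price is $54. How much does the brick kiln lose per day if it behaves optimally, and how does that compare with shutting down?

Profit = -$356 at x = 4

AVC = 54 - 18x + 3x^2; min AVC = $27 at x = 3. Since P = $54 ≥ min AVC, the firm produces.
With MC = 54 - 36x + 9x^2, P = MC on the upward-sloping part at x* = 4.
TR = 54·4 = 216. TC = 452 + 120 = 572. Profit = 216 − 572 = -$356.
That loss of $356 beats the $452 the firm would lose by shutting down; producing recovers $96 of fixed cost.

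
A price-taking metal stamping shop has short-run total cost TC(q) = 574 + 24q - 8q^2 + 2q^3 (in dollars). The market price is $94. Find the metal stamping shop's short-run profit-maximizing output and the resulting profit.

Profit = -$274 at q = 5

AVC = 24 - 8q + 2q^2; min AVC = $16 at q = 2. Since P = $94 ≥ min AVC, the firm produces.
With MC = 24 - 16q + 6q^2, P = MC on the upward-sloping part at q* = 5.
TR = 94·5 = 470. TC = 574 + 170 = 744. Profit = 470 − 744 = -$274.
By producing, the firm covers all variable cost plus $300 of fixed cost; shutting down would lose the full $574.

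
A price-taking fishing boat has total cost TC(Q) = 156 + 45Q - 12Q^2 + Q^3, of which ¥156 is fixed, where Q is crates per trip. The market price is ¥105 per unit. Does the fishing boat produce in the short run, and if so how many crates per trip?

Produce at Q = 10

Variable cost is VC = 45Q - 12Q^2 + Q^3, so AVC = VC/Q = 45 - 12Q + Q^2 and MC = dTC/dQ = 45 - 24Q + 3Q^2.
AVC hits its minimum where MC = AVC, at Q = 6, giving min AVC = 45 - 12·6 + 6^2 = ¥9.
Because ¥105 ≥ ¥9, revenue can cover variable cost; the firm operates.
Solving P = MC: -60 - 24Q + 3Q^2 = 0 ⇒ Q = -2 or 10. On the upward-sloping branch, Q* = 10.
Check: AVC at Q = 10 is ¥25 ≤ P, so revenue covers variable cost.
Profit = P·Q − TC = 105·10 − 406 = ¥644.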